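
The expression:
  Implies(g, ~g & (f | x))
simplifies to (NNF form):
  ~g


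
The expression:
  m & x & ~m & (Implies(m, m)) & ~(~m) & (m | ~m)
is never true.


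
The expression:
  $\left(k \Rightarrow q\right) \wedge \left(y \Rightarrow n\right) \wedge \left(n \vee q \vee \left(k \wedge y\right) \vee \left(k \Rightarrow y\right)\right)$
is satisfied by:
  {n: True, q: True, k: False, y: False}
  {n: True, q: False, k: False, y: False}
  {q: True, n: False, k: False, y: False}
  {n: False, q: False, k: False, y: False}
  {n: True, y: True, q: True, k: False}
  {n: True, y: True, q: False, k: False}
  {n: True, k: True, q: True, y: False}
  {k: True, q: True, y: False, n: False}
  {n: True, y: True, k: True, q: True}


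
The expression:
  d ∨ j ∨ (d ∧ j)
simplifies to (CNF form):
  d ∨ j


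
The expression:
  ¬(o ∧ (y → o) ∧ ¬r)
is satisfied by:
  {r: True, o: False}
  {o: False, r: False}
  {o: True, r: True}


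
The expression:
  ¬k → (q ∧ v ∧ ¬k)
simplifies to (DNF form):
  k ∨ (q ∧ v)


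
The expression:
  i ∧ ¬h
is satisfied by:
  {i: True, h: False}


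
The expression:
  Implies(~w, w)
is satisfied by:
  {w: True}


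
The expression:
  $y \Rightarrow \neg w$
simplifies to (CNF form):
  $\neg w \vee \neg y$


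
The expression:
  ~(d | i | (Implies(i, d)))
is never true.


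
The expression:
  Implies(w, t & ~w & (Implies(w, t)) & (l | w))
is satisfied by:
  {w: False}


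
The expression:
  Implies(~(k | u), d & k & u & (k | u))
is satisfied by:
  {k: True, u: True}
  {k: True, u: False}
  {u: True, k: False}


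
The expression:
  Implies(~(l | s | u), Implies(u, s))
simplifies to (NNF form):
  True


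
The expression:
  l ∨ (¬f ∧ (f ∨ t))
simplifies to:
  l ∨ (t ∧ ¬f)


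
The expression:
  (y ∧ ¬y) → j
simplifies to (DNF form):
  True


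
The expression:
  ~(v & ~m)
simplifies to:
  m | ~v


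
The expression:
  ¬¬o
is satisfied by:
  {o: True}


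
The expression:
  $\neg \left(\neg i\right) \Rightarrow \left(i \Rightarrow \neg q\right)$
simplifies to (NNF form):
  $\neg i \vee \neg q$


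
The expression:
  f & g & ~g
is never true.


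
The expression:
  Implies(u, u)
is always true.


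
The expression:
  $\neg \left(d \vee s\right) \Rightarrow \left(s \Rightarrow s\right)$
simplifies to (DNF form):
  $\text{True}$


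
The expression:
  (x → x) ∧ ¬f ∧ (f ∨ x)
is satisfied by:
  {x: True, f: False}


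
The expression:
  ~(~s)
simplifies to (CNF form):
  s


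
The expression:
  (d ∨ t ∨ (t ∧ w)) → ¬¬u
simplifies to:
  u ∨ (¬d ∧ ¬t)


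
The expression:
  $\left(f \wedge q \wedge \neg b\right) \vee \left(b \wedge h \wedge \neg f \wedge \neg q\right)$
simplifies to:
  $\left(b \vee f\right) \wedge \left(f \vee h\right) \wedge \left(q \vee \neg f\right) \wedge \left(\neg b \vee \neg q\right)$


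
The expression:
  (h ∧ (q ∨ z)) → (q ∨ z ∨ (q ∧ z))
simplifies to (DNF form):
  True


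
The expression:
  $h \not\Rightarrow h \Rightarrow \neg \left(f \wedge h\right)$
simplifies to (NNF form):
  $\text{True}$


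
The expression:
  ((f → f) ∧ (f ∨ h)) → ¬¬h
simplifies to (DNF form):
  h ∨ ¬f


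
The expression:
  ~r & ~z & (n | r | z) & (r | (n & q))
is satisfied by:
  {q: True, n: True, r: False, z: False}


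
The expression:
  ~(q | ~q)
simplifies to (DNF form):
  False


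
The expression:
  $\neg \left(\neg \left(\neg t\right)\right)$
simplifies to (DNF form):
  $\neg t$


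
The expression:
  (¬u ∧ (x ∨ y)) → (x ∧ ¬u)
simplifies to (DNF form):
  u ∨ x ∨ ¬y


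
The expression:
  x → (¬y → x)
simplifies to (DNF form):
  True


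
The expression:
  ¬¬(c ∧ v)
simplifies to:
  c ∧ v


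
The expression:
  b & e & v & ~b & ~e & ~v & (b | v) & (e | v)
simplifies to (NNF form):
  False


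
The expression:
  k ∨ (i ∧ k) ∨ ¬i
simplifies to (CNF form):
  k ∨ ¬i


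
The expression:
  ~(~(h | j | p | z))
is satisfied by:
  {p: True, z: True, h: True, j: True}
  {p: True, z: True, h: True, j: False}
  {p: True, z: True, j: True, h: False}
  {p: True, z: True, j: False, h: False}
  {p: True, h: True, j: True, z: False}
  {p: True, h: True, j: False, z: False}
  {p: True, h: False, j: True, z: False}
  {p: True, h: False, j: False, z: False}
  {z: True, h: True, j: True, p: False}
  {z: True, h: True, j: False, p: False}
  {z: True, j: True, h: False, p: False}
  {z: True, j: False, h: False, p: False}
  {h: True, j: True, z: False, p: False}
  {h: True, z: False, j: False, p: False}
  {j: True, z: False, h: False, p: False}


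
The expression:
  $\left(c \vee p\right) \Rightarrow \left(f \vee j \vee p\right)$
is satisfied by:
  {j: True, p: True, f: True, c: False}
  {j: True, p: True, f: False, c: False}
  {j: True, f: True, c: False, p: False}
  {j: True, f: False, c: False, p: False}
  {p: True, f: True, c: False, j: False}
  {p: True, f: False, c: False, j: False}
  {f: True, p: False, c: False, j: False}
  {f: False, p: False, c: False, j: False}
  {j: True, p: True, c: True, f: True}
  {j: True, p: True, c: True, f: False}
  {j: True, c: True, f: True, p: False}
  {j: True, c: True, f: False, p: False}
  {c: True, p: True, f: True, j: False}
  {c: True, p: True, f: False, j: False}
  {c: True, f: True, p: False, j: False}


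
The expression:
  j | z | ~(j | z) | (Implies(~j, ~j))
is always true.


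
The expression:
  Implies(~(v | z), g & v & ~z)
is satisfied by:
  {z: True, v: True}
  {z: True, v: False}
  {v: True, z: False}


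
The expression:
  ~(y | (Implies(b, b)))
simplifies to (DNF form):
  False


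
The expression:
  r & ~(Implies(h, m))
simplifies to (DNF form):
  h & r & ~m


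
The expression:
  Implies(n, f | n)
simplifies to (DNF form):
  True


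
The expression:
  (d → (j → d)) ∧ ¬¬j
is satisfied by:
  {j: True}


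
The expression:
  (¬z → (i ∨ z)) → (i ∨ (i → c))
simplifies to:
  True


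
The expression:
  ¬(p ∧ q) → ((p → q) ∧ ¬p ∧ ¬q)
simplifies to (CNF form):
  (p ∨ ¬p) ∧ (p ∨ ¬q) ∧ (q ∨ ¬p) ∧ (q ∨ ¬q)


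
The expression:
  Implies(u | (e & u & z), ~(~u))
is always true.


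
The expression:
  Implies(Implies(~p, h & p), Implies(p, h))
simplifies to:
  h | ~p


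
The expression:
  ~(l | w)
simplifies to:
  ~l & ~w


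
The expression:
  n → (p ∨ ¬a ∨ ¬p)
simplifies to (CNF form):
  True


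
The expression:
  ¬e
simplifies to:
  ¬e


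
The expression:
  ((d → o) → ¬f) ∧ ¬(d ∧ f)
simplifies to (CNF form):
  ¬f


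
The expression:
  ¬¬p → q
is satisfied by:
  {q: True, p: False}
  {p: False, q: False}
  {p: True, q: True}


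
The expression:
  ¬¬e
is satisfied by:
  {e: True}


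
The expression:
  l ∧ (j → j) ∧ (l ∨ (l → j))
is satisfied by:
  {l: True}


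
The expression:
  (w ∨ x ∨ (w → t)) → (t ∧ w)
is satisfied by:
  {t: True, w: True}


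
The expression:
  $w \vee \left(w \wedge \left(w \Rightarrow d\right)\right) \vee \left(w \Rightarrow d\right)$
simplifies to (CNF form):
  $\text{True}$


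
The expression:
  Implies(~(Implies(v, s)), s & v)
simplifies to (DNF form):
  s | ~v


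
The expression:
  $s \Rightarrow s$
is always true.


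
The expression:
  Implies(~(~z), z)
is always true.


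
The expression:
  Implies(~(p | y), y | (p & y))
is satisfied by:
  {y: True, p: True}
  {y: True, p: False}
  {p: True, y: False}


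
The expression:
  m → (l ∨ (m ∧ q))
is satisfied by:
  {q: True, l: True, m: False}
  {q: True, m: False, l: False}
  {l: True, m: False, q: False}
  {l: False, m: False, q: False}
  {q: True, l: True, m: True}
  {q: True, m: True, l: False}
  {l: True, m: True, q: False}


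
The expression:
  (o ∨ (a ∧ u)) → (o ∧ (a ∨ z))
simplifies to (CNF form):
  (a ∨ z ∨ ¬o) ∧ (a ∨ ¬a ∨ ¬o) ∧ (a ∨ ¬a ∨ ¬u) ∧ (o ∨ z ∨ ¬o) ∧ (o ∨ ¬a ∨ ¬o) ∧ (o ∨ ¬a ∨ ¬u) ∧ (a ∨ z ∨ ¬a ∨ ¬o) ∧ (a ∨ z ∨ ¬a ∨ ¬u) ∧ (a ∨ z ∨ ¬o ∨ ¬u) ∧ (a ∨ ¬a ∨ ¬o ∨ ¬u) ∧ (o ∨ z ∨ ¬a ∨ ¬o) ∧ (o ∨ z ∨ ¬a ∨ ¬u) ∧ (o ∨ z ∨ ¬o ∨ ¬u) ∧ (o ∨ ¬a ∨ ¬o ∨ ¬u)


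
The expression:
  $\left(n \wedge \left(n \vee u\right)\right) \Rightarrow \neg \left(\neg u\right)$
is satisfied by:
  {u: True, n: False}
  {n: False, u: False}
  {n: True, u: True}


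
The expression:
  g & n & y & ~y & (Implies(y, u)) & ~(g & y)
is never true.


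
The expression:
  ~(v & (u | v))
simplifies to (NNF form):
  ~v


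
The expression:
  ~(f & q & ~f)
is always true.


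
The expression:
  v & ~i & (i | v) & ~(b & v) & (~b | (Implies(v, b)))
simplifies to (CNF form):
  v & ~b & ~i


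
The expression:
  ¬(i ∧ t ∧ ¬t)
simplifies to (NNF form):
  True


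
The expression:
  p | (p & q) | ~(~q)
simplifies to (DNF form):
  p | q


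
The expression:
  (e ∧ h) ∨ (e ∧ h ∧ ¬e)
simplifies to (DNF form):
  e ∧ h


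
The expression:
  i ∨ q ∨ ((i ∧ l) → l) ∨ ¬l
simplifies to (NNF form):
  True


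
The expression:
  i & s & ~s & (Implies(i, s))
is never true.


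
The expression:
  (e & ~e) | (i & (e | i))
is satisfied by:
  {i: True}


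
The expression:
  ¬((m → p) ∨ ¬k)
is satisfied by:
  {m: True, k: True, p: False}


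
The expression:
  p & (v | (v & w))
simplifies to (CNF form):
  p & v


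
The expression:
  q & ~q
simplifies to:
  False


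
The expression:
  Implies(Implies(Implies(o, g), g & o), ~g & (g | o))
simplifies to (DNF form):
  ~g | ~o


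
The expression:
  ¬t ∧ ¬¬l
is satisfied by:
  {l: True, t: False}


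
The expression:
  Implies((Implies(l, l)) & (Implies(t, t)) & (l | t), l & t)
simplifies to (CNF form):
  (l | ~l) & (l | ~t) & (t | ~l) & (t | ~t)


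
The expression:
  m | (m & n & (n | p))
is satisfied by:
  {m: True}


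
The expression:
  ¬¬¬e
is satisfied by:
  {e: False}


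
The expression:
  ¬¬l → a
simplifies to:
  a ∨ ¬l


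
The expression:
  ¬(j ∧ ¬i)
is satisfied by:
  {i: True, j: False}
  {j: False, i: False}
  {j: True, i: True}


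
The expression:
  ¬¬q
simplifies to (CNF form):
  q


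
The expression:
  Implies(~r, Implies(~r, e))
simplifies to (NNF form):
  e | r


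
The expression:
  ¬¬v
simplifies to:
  v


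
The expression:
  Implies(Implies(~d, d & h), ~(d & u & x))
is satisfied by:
  {u: False, d: False, x: False}
  {x: True, u: False, d: False}
  {d: True, u: False, x: False}
  {x: True, d: True, u: False}
  {u: True, x: False, d: False}
  {x: True, u: True, d: False}
  {d: True, u: True, x: False}


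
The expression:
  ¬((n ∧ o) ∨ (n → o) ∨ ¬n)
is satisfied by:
  {n: True, o: False}


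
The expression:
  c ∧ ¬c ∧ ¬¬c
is never true.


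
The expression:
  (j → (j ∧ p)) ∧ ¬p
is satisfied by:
  {p: False, j: False}


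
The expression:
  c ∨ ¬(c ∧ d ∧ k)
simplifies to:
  True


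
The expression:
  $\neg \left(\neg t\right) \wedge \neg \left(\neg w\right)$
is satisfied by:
  {t: True, w: True}


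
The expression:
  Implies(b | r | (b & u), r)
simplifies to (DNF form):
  r | ~b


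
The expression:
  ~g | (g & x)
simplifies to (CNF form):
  x | ~g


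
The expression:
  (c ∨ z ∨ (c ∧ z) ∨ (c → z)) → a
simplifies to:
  a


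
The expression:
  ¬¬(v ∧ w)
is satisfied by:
  {w: True, v: True}


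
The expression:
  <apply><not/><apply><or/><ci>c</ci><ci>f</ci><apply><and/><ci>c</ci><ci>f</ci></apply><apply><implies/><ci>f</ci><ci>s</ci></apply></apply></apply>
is never true.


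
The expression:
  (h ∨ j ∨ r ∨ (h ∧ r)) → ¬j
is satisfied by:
  {j: False}


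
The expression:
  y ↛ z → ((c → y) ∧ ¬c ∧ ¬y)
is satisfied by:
  {z: True, y: False}
  {y: False, z: False}
  {y: True, z: True}


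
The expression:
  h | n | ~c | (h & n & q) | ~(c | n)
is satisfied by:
  {h: True, n: True, c: False}
  {h: True, c: False, n: False}
  {n: True, c: False, h: False}
  {n: False, c: False, h: False}
  {h: True, n: True, c: True}
  {h: True, c: True, n: False}
  {n: True, c: True, h: False}


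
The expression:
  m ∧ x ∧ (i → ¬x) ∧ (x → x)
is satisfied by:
  {m: True, x: True, i: False}


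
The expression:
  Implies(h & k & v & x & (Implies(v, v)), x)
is always true.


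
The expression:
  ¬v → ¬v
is always true.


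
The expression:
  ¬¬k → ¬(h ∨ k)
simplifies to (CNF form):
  ¬k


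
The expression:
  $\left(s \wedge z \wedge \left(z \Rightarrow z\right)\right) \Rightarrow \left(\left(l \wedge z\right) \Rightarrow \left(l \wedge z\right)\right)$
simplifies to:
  $\text{True}$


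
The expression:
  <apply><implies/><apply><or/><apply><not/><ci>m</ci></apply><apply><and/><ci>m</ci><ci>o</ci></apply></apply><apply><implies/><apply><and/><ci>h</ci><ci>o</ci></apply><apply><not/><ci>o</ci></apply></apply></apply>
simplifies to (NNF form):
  <apply><or/><apply><not/><ci>h</ci></apply><apply><not/><ci>o</ci></apply></apply>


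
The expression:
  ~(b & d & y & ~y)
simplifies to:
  True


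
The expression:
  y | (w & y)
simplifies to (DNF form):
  y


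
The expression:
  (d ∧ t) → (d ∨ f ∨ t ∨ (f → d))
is always true.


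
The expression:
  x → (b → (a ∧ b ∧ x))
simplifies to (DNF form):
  a ∨ ¬b ∨ ¬x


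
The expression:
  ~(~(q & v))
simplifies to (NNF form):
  q & v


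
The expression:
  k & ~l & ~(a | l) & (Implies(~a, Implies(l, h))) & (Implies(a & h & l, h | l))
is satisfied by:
  {k: True, l: False, a: False}


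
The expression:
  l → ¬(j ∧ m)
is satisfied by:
  {l: False, m: False, j: False}
  {j: True, l: False, m: False}
  {m: True, l: False, j: False}
  {j: True, m: True, l: False}
  {l: True, j: False, m: False}
  {j: True, l: True, m: False}
  {m: True, l: True, j: False}


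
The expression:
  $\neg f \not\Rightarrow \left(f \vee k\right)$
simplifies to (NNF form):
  $\neg f \wedge \neg k$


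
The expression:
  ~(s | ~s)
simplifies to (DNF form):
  False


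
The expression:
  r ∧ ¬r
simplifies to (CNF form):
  False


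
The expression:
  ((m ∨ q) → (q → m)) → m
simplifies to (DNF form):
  m ∨ q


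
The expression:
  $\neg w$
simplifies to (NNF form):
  $\neg w$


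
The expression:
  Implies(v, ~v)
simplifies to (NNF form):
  ~v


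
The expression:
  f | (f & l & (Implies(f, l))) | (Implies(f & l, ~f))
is always true.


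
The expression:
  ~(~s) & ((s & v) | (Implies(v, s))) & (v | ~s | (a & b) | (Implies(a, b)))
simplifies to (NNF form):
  s & (b | v | ~a)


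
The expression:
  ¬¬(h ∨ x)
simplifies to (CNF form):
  h ∨ x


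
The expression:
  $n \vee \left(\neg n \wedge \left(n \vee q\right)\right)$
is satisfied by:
  {n: True, q: True}
  {n: True, q: False}
  {q: True, n: False}


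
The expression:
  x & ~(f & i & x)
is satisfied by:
  {x: True, i: False, f: False}
  {f: True, x: True, i: False}
  {i: True, x: True, f: False}


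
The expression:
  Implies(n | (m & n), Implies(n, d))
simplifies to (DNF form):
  d | ~n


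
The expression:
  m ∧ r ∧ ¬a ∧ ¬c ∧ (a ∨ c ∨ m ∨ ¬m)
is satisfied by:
  {m: True, r: True, a: False, c: False}


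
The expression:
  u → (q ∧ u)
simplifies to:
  q ∨ ¬u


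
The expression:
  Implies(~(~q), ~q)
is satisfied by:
  {q: False}


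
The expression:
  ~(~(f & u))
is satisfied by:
  {u: True, f: True}


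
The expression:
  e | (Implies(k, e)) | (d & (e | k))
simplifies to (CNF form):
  d | e | ~k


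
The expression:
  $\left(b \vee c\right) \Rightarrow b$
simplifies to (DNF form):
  $b \vee \neg c$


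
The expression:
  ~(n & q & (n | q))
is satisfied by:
  {q: False, n: False}
  {n: True, q: False}
  {q: True, n: False}


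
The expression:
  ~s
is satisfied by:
  {s: False}


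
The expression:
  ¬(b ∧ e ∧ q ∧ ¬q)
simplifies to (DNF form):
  True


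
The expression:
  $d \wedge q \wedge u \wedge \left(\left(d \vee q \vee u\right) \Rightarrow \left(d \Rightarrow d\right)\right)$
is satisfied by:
  {u: True, d: True, q: True}


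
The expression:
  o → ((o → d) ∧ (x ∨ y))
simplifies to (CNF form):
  (d ∨ ¬o) ∧ (d ∨ x ∨ ¬o) ∧ (d ∨ y ∨ ¬o) ∧ (x ∨ y ∨ ¬o)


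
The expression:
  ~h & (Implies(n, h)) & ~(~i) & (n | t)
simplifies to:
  i & t & ~h & ~n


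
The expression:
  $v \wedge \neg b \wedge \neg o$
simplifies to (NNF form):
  $v \wedge \neg b \wedge \neg o$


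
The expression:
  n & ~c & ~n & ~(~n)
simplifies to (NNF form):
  False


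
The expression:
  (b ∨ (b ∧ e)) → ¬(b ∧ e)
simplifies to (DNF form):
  ¬b ∨ ¬e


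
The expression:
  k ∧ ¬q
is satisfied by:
  {k: True, q: False}


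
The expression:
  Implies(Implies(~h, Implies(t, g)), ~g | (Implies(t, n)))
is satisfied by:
  {n: True, g: False, t: False}
  {g: False, t: False, n: False}
  {n: True, t: True, g: False}
  {t: True, g: False, n: False}
  {n: True, g: True, t: False}
  {g: True, n: False, t: False}
  {n: True, t: True, g: True}


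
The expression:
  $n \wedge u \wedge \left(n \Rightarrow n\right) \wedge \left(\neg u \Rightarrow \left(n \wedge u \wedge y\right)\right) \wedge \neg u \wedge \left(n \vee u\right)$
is never true.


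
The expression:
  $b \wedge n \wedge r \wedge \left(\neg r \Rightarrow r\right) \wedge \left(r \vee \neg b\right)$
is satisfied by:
  {r: True, b: True, n: True}


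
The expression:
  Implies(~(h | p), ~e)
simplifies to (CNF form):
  h | p | ~e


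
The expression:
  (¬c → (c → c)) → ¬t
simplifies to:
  ¬t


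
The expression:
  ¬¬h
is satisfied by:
  {h: True}


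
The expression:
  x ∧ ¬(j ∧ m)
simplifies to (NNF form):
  x ∧ (¬j ∨ ¬m)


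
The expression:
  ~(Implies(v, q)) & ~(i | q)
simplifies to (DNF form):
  v & ~i & ~q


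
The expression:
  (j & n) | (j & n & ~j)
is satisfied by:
  {j: True, n: True}


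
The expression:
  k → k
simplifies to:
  True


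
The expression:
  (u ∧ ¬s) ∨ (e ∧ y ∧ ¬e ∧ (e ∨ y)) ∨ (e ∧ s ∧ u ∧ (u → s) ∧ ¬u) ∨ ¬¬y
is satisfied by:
  {y: True, u: True, s: False}
  {y: True, s: False, u: False}
  {y: True, u: True, s: True}
  {y: True, s: True, u: False}
  {u: True, s: False, y: False}


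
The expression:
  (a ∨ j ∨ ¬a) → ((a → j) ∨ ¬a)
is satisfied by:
  {j: True, a: False}
  {a: False, j: False}
  {a: True, j: True}


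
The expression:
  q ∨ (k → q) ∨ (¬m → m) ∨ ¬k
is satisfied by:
  {q: True, m: True, k: False}
  {q: True, k: False, m: False}
  {m: True, k: False, q: False}
  {m: False, k: False, q: False}
  {q: True, m: True, k: True}
  {q: True, k: True, m: False}
  {m: True, k: True, q: False}


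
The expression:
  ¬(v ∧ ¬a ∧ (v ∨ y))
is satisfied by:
  {a: True, v: False}
  {v: False, a: False}
  {v: True, a: True}


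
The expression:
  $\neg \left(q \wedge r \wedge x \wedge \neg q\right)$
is always true.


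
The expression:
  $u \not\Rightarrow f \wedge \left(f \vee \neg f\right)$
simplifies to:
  $u \wedge \neg f$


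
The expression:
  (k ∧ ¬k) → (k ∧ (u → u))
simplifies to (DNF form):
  True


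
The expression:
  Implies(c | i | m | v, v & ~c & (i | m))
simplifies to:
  ~c & (v | ~i) & (v | ~m) & (i | m | ~v)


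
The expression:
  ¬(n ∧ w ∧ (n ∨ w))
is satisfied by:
  {w: False, n: False}
  {n: True, w: False}
  {w: True, n: False}


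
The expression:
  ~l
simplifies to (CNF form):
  ~l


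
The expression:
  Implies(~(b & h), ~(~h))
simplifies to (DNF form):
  h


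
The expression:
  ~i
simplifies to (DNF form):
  ~i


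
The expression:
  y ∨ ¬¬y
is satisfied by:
  {y: True}


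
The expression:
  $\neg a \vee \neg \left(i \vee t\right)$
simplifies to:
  $\left(\neg i \wedge \neg t\right) \vee \neg a$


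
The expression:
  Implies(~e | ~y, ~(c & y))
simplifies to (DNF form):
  e | ~c | ~y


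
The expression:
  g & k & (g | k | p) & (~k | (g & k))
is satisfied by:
  {g: True, k: True}


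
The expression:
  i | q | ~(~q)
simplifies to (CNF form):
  i | q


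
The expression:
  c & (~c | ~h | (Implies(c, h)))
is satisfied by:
  {c: True}


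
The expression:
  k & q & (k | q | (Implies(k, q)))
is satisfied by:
  {q: True, k: True}


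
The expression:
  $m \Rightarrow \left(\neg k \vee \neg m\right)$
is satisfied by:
  {k: False, m: False}
  {m: True, k: False}
  {k: True, m: False}


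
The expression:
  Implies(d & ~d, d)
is always true.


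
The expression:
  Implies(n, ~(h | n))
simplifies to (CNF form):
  ~n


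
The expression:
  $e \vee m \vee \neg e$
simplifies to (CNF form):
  $\text{True}$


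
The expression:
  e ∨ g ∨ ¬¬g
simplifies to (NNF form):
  e ∨ g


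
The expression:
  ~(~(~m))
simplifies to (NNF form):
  ~m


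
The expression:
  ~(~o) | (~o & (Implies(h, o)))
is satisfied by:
  {o: True, h: False}
  {h: False, o: False}
  {h: True, o: True}


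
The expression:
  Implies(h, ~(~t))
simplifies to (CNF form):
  t | ~h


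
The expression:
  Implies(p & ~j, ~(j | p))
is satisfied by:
  {j: True, p: False}
  {p: False, j: False}
  {p: True, j: True}


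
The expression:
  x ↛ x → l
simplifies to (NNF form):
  True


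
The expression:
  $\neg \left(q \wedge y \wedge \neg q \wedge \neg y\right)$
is always true.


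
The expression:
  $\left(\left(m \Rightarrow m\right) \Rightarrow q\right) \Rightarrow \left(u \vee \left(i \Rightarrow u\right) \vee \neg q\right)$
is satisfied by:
  {u: True, q: False, i: False}
  {u: False, q: False, i: False}
  {i: True, u: True, q: False}
  {i: True, u: False, q: False}
  {q: True, u: True, i: False}
  {q: True, u: False, i: False}
  {q: True, i: True, u: True}


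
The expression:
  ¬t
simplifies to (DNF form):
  ¬t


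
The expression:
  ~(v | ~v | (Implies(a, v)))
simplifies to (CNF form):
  False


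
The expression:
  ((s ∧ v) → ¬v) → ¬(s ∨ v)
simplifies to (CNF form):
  (s ∨ ¬s) ∧ (s ∨ ¬v) ∧ (v ∨ ¬s) ∧ (v ∨ ¬v)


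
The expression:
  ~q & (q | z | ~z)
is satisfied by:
  {q: False}


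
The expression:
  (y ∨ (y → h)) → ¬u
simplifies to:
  ¬u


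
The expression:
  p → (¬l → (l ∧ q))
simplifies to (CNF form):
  l ∨ ¬p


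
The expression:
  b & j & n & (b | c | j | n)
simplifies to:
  b & j & n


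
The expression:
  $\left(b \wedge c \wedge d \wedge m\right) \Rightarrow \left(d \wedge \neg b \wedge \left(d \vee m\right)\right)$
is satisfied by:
  {m: False, d: False, b: False, c: False}
  {c: True, m: False, d: False, b: False}
  {b: True, m: False, d: False, c: False}
  {c: True, b: True, m: False, d: False}
  {d: True, c: False, m: False, b: False}
  {c: True, d: True, m: False, b: False}
  {b: True, d: True, c: False, m: False}
  {c: True, b: True, d: True, m: False}
  {m: True, b: False, d: False, c: False}
  {c: True, m: True, b: False, d: False}
  {b: True, m: True, c: False, d: False}
  {c: True, b: True, m: True, d: False}
  {d: True, m: True, b: False, c: False}
  {c: True, d: True, m: True, b: False}
  {b: True, d: True, m: True, c: False}


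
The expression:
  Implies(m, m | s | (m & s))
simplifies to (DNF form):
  True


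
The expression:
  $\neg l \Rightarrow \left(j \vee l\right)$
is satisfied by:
  {l: True, j: True}
  {l: True, j: False}
  {j: True, l: False}


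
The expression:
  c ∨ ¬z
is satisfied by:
  {c: True, z: False}
  {z: False, c: False}
  {z: True, c: True}


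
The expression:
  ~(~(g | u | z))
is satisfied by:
  {z: True, g: True, u: True}
  {z: True, g: True, u: False}
  {z: True, u: True, g: False}
  {z: True, u: False, g: False}
  {g: True, u: True, z: False}
  {g: True, u: False, z: False}
  {u: True, g: False, z: False}


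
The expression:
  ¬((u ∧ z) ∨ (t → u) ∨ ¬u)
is never true.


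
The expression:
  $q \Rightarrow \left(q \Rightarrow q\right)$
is always true.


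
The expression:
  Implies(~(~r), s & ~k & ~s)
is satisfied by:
  {r: False}


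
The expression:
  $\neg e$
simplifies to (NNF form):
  $\neg e$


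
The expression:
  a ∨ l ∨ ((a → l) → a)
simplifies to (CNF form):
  a ∨ l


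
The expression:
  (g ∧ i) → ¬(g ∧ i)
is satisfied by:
  {g: False, i: False}
  {i: True, g: False}
  {g: True, i: False}


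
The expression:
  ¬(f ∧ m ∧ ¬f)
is always true.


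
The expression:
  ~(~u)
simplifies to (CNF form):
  u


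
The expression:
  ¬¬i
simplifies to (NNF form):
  i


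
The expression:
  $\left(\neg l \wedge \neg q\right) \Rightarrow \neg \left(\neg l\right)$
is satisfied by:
  {q: True, l: True}
  {q: True, l: False}
  {l: True, q: False}


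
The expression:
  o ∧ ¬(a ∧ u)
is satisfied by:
  {o: True, u: False, a: False}
  {o: True, a: True, u: False}
  {o: True, u: True, a: False}


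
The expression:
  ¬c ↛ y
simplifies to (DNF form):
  y ∨ ¬c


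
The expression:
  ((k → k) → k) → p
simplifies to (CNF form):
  p ∨ ¬k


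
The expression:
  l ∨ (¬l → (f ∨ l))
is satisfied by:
  {l: True, f: True}
  {l: True, f: False}
  {f: True, l: False}


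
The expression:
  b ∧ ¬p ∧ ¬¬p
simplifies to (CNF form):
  False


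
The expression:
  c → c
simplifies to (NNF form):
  True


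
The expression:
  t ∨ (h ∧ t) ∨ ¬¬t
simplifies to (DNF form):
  t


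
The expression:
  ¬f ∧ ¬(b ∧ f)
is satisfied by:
  {f: False}


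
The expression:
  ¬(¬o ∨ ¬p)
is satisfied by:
  {p: True, o: True}


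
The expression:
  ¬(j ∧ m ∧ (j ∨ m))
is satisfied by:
  {m: False, j: False}
  {j: True, m: False}
  {m: True, j: False}


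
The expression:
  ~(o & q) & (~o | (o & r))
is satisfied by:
  {r: True, q: False, o: False}
  {q: False, o: False, r: False}
  {r: True, q: True, o: False}
  {q: True, r: False, o: False}
  {o: True, r: True, q: False}


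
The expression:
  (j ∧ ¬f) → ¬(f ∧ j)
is always true.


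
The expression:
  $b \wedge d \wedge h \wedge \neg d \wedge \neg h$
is never true.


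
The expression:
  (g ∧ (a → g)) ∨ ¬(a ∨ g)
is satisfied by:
  {g: True, a: False}
  {a: False, g: False}
  {a: True, g: True}


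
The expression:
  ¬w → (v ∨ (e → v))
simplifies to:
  v ∨ w ∨ ¬e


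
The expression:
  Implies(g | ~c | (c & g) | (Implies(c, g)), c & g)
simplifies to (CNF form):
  c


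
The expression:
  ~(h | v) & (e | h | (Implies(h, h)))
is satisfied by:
  {v: False, h: False}


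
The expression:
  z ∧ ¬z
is never true.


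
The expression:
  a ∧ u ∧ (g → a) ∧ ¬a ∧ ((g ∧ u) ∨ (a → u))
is never true.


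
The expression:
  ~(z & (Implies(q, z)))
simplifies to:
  ~z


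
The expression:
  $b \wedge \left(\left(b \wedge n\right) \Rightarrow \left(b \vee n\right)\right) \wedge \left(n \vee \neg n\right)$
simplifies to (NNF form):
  $b$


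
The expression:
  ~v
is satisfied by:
  {v: False}


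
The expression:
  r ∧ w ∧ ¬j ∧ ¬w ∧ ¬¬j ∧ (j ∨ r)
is never true.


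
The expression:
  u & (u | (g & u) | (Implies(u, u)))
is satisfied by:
  {u: True}


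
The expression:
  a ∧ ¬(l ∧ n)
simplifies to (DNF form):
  (a ∧ ¬l) ∨ (a ∧ ¬n)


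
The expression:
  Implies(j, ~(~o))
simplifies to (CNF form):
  o | ~j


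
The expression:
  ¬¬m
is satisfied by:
  {m: True}


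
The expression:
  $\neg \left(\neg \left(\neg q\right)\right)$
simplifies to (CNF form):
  $\neg q$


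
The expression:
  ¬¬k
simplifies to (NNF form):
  k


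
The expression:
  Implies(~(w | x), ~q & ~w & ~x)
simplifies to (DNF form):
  w | x | ~q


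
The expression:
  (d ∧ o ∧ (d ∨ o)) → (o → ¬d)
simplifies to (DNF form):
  ¬d ∨ ¬o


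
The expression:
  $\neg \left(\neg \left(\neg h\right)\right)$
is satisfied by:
  {h: False}


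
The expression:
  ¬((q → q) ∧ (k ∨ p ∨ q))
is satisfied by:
  {q: False, p: False, k: False}


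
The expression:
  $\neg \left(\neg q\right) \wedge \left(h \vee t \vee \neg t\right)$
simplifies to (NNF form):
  $q$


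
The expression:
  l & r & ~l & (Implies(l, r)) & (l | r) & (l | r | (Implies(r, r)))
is never true.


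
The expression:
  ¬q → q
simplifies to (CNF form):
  q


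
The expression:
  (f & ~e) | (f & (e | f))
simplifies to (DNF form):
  f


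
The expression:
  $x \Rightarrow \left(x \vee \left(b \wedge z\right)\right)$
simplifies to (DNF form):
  $\text{True}$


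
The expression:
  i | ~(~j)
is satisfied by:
  {i: True, j: True}
  {i: True, j: False}
  {j: True, i: False}


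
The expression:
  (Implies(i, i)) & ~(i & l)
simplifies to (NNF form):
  ~i | ~l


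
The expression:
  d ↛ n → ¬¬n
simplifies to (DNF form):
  n ∨ ¬d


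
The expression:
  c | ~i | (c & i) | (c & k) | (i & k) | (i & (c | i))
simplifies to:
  True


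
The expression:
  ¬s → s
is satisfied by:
  {s: True}


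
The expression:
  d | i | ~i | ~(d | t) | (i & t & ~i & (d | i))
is always true.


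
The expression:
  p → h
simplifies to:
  h ∨ ¬p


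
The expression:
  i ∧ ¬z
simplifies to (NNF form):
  i ∧ ¬z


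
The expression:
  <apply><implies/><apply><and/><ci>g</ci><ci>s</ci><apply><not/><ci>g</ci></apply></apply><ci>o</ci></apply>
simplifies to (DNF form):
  <true/>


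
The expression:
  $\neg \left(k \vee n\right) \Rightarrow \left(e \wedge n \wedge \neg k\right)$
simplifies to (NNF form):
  $k \vee n$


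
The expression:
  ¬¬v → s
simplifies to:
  s ∨ ¬v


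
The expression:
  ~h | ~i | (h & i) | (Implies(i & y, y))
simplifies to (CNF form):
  True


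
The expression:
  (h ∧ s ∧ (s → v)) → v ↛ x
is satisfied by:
  {s: False, v: False, x: False, h: False}
  {h: True, s: False, v: False, x: False}
  {x: True, s: False, v: False, h: False}
  {h: True, x: True, s: False, v: False}
  {v: True, h: False, s: False, x: False}
  {h: True, v: True, s: False, x: False}
  {x: True, v: True, h: False, s: False}
  {h: True, x: True, v: True, s: False}
  {s: True, x: False, v: False, h: False}
  {h: True, s: True, x: False, v: False}
  {x: True, s: True, h: False, v: False}
  {h: True, x: True, s: True, v: False}
  {v: True, s: True, x: False, h: False}
  {h: True, v: True, s: True, x: False}
  {x: True, v: True, s: True, h: False}


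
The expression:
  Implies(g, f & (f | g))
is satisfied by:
  {f: True, g: False}
  {g: False, f: False}
  {g: True, f: True}


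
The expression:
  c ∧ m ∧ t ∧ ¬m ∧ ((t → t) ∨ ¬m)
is never true.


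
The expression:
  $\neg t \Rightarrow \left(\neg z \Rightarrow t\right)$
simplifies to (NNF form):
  $t \vee z$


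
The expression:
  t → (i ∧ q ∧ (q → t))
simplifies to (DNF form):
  (i ∧ q) ∨ ¬t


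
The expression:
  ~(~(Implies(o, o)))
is always true.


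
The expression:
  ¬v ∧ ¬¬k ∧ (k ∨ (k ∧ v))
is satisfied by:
  {k: True, v: False}


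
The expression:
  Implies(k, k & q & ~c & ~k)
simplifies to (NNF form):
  ~k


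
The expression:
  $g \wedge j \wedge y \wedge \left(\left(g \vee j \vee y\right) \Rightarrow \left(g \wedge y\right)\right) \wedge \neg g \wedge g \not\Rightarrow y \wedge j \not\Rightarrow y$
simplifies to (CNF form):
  $\text{False}$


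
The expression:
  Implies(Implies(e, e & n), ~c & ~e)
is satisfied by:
  {n: False, c: False, e: False}
  {e: True, n: False, c: False}
  {e: True, c: True, n: False}
  {n: True, c: False, e: False}


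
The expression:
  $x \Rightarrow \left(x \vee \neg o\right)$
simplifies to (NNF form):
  $\text{True}$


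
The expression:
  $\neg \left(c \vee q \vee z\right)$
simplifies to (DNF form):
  $\neg c \wedge \neg q \wedge \neg z$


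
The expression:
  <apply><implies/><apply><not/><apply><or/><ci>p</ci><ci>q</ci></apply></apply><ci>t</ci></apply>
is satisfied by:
  {t: True, q: True, p: True}
  {t: True, q: True, p: False}
  {t: True, p: True, q: False}
  {t: True, p: False, q: False}
  {q: True, p: True, t: False}
  {q: True, p: False, t: False}
  {p: True, q: False, t: False}


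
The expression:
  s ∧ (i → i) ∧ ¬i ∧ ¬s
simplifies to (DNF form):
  False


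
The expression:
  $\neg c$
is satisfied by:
  {c: False}


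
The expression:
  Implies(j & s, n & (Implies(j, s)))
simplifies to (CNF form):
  n | ~j | ~s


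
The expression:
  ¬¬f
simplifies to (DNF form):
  f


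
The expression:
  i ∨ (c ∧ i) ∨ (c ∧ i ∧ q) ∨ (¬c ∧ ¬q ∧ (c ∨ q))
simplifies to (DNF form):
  i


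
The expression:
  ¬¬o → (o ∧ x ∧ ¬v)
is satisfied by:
  {x: True, o: False, v: False}
  {x: False, o: False, v: False}
  {v: True, x: True, o: False}
  {v: True, x: False, o: False}
  {o: True, x: True, v: False}


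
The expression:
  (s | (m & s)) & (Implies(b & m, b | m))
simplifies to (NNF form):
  s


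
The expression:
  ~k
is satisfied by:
  {k: False}


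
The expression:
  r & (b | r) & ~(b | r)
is never true.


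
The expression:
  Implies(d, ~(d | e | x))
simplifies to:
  ~d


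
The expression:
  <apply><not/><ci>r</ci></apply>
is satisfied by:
  {r: False}


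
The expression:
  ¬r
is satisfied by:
  {r: False}


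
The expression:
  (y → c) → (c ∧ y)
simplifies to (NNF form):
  y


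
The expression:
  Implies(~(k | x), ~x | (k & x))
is always true.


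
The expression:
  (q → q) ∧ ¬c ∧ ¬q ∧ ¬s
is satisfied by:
  {q: False, c: False, s: False}


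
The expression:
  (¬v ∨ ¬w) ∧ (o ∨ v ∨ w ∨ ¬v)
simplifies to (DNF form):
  ¬v ∨ ¬w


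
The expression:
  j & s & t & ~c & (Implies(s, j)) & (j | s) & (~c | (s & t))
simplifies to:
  j & s & t & ~c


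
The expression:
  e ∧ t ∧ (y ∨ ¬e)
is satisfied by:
  {t: True, e: True, y: True}


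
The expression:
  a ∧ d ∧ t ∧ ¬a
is never true.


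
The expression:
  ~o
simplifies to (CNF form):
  ~o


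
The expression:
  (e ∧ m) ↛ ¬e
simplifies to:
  e ∧ m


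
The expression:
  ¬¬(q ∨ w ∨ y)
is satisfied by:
  {y: True, q: True, w: True}
  {y: True, q: True, w: False}
  {y: True, w: True, q: False}
  {y: True, w: False, q: False}
  {q: True, w: True, y: False}
  {q: True, w: False, y: False}
  {w: True, q: False, y: False}


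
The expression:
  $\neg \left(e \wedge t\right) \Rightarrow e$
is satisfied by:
  {e: True}


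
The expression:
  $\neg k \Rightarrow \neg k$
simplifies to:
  $\text{True}$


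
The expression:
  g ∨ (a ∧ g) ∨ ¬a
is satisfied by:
  {g: True, a: False}
  {a: False, g: False}
  {a: True, g: True}


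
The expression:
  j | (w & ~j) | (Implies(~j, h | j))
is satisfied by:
  {h: True, w: True, j: True}
  {h: True, w: True, j: False}
  {h: True, j: True, w: False}
  {h: True, j: False, w: False}
  {w: True, j: True, h: False}
  {w: True, j: False, h: False}
  {j: True, w: False, h: False}


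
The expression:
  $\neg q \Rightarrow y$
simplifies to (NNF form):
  $q \vee y$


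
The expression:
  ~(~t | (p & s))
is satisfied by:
  {t: True, s: False, p: False}
  {t: True, p: True, s: False}
  {t: True, s: True, p: False}


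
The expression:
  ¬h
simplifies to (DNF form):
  ¬h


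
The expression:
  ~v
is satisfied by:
  {v: False}


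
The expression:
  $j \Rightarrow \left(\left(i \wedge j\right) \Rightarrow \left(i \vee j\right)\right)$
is always true.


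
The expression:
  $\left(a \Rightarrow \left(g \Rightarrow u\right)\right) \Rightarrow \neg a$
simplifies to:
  $\left(g \wedge \neg u\right) \vee \neg a$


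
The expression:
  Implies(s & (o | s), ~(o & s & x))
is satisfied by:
  {s: False, o: False, x: False}
  {x: True, s: False, o: False}
  {o: True, s: False, x: False}
  {x: True, o: True, s: False}
  {s: True, x: False, o: False}
  {x: True, s: True, o: False}
  {o: True, s: True, x: False}


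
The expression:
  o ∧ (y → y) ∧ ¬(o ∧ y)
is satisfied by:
  {o: True, y: False}


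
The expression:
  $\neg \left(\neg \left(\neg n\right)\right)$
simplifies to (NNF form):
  $\neg n$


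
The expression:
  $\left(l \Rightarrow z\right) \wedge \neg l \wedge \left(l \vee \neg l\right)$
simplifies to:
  $\neg l$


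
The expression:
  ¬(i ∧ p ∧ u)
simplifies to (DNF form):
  ¬i ∨ ¬p ∨ ¬u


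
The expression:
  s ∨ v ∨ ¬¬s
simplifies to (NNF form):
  s ∨ v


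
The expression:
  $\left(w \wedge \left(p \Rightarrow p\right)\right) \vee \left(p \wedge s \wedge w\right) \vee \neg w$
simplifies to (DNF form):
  $\text{True}$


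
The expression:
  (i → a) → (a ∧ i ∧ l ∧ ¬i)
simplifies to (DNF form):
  i ∧ ¬a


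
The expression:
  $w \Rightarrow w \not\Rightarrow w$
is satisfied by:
  {w: False}


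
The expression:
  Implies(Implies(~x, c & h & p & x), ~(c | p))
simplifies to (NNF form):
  ~x | (~c & ~p)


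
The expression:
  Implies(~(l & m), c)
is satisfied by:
  {c: True, m: True, l: True}
  {c: True, m: True, l: False}
  {c: True, l: True, m: False}
  {c: True, l: False, m: False}
  {m: True, l: True, c: False}


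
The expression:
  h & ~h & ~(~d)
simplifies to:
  False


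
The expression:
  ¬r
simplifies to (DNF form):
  ¬r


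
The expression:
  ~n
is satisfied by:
  {n: False}


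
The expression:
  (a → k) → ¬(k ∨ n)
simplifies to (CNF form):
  ¬k ∧ (a ∨ ¬n)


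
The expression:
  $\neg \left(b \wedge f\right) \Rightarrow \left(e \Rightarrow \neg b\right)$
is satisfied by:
  {f: True, e: False, b: False}
  {f: False, e: False, b: False}
  {b: True, f: True, e: False}
  {b: True, f: False, e: False}
  {e: True, f: True, b: False}
  {e: True, f: False, b: False}
  {e: True, b: True, f: True}


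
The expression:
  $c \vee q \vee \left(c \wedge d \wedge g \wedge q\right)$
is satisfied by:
  {q: True, c: True}
  {q: True, c: False}
  {c: True, q: False}
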